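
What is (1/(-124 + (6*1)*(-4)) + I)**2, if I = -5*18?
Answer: 177449041/21904 ≈ 8101.2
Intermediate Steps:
I = -90
(1/(-124 + (6*1)*(-4)) + I)**2 = (1/(-124 + (6*1)*(-4)) - 90)**2 = (1/(-124 + 6*(-4)) - 90)**2 = (1/(-124 - 24) - 90)**2 = (1/(-148) - 90)**2 = (-1/148 - 90)**2 = (-13321/148)**2 = 177449041/21904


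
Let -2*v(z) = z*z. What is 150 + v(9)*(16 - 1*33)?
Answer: 1677/2 ≈ 838.50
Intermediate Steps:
v(z) = -z²/2 (v(z) = -z*z/2 = -z²/2)
150 + v(9)*(16 - 1*33) = 150 + (-½*9²)*(16 - 1*33) = 150 + (-½*81)*(16 - 33) = 150 - 81/2*(-17) = 150 + 1377/2 = 1677/2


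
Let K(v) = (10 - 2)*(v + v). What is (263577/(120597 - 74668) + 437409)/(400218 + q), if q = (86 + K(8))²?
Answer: 10045010769/10242488503 ≈ 0.98072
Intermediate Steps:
K(v) = 16*v (K(v) = 8*(2*v) = 16*v)
q = 45796 (q = (86 + 16*8)² = (86 + 128)² = 214² = 45796)
(263577/(120597 - 74668) + 437409)/(400218 + q) = (263577/(120597 - 74668) + 437409)/(400218 + 45796) = (263577/45929 + 437409)/446014 = (263577*(1/45929) + 437409)*(1/446014) = (263577/45929 + 437409)*(1/446014) = (20090021538/45929)*(1/446014) = 10045010769/10242488503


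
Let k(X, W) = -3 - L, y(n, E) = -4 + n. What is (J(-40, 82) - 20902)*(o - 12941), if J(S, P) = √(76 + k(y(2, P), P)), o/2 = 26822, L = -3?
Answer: -850774106 + 81406*√19 ≈ -8.5042e+8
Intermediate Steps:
o = 53644 (o = 2*26822 = 53644)
k(X, W) = 0 (k(X, W) = -3 - 1*(-3) = -3 + 3 = 0)
J(S, P) = 2*√19 (J(S, P) = √(76 + 0) = √76 = 2*√19)
(J(-40, 82) - 20902)*(o - 12941) = (2*√19 - 20902)*(53644 - 12941) = (-20902 + 2*√19)*40703 = -850774106 + 81406*√19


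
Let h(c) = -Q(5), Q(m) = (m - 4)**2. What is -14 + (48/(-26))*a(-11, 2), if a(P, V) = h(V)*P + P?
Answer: -14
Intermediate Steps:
Q(m) = (-4 + m)**2
h(c) = -1 (h(c) = -(-4 + 5)**2 = -1*1**2 = -1*1 = -1)
a(P, V) = 0 (a(P, V) = -P + P = 0)
-14 + (48/(-26))*a(-11, 2) = -14 + (48/(-26))*0 = -14 + (48*(-1/26))*0 = -14 - 24/13*0 = -14 + 0 = -14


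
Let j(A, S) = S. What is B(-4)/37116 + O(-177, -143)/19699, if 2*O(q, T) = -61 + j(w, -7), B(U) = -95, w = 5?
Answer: -3133349/731148084 ≈ -0.0042855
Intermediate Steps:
O(q, T) = -34 (O(q, T) = (-61 - 7)/2 = (1/2)*(-68) = -34)
B(-4)/37116 + O(-177, -143)/19699 = -95/37116 - 34/19699 = -3133349/731148084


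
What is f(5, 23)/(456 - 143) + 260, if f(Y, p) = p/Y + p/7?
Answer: 2848576/10955 ≈ 260.03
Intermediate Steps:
f(Y, p) = p/7 + p/Y (f(Y, p) = p/Y + p*(1/7) = p/Y + p/7 = p/7 + p/Y)
f(5, 23)/(456 - 143) + 260 = ((1/7)*23 + 23/5)/(456 - 143) + 260 = (23/7 + 23*(1/5))/313 + 260 = (23/7 + 23/5)*(1/313) + 260 = (276/35)*(1/313) + 260 = 276/10955 + 260 = 2848576/10955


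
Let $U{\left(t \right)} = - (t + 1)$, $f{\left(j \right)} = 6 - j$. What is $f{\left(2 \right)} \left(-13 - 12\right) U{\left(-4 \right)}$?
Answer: $-300$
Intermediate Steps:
$U{\left(t \right)} = -1 - t$ ($U{\left(t \right)} = - (1 + t) = -1 - t$)
$f{\left(2 \right)} \left(-13 - 12\right) U{\left(-4 \right)} = \left(6 - 2\right) \left(-13 - 12\right) \left(-1 - -4\right) = \left(6 - 2\right) \left(-25\right) \left(-1 + 4\right) = 4 \left(-25\right) 3 = \left(-100\right) 3 = -300$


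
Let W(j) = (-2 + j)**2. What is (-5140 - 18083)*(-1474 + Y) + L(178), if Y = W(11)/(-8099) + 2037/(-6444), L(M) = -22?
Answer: 198543658871989/5798884 ≈ 3.4238e+7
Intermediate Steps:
Y = -5673209/17396652 (Y = (-2 + 11)**2/(-8099) + 2037/(-6444) = 9**2*(-1/8099) + 2037*(-1/6444) = 81*(-1/8099) - 679/2148 = -81/8099 - 679/2148 = -5673209/17396652 ≈ -0.32611)
(-5140 - 18083)*(-1474 + Y) + L(178) = (-5140 - 18083)*(-1474 - 5673209/17396652) - 22 = -23223*(-25648338257/17396652) - 22 = 198543786447437/5798884 - 22 = 198543658871989/5798884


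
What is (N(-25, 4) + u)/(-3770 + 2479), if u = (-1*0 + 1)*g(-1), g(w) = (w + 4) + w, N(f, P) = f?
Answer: 23/1291 ≈ 0.017816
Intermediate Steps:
g(w) = 4 + 2*w (g(w) = (4 + w) + w = 4 + 2*w)
u = 2 (u = (-1*0 + 1)*(4 + 2*(-1)) = (0 + 1)*(4 - 2) = 1*2 = 2)
(N(-25, 4) + u)/(-3770 + 2479) = (-25 + 2)/(-3770 + 2479) = -23/(-1291) = -23*(-1/1291) = 23/1291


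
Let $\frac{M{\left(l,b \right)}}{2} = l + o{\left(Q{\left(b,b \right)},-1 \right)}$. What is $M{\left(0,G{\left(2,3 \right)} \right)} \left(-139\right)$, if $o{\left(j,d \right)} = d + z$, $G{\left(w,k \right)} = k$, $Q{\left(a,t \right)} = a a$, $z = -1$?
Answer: $556$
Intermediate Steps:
$Q{\left(a,t \right)} = a^{2}$
$o{\left(j,d \right)} = -1 + d$ ($o{\left(j,d \right)} = d - 1 = -1 + d$)
$M{\left(l,b \right)} = -4 + 2 l$ ($M{\left(l,b \right)} = 2 \left(l - 2\right) = 2 \left(-2 + l\right) = -4 + 2 l$)
$M{\left(0,G{\left(2,3 \right)} \right)} \left(-139\right) = \left(-4 + 2 \cdot 0\right) \left(-139\right) = \left(-4 + 0\right) \left(-139\right) = \left(-4\right) \left(-139\right) = 556$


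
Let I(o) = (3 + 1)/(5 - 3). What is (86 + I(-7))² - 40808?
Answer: -33064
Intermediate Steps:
I(o) = 2 (I(o) = 4/2 = 4*(½) = 2)
(86 + I(-7))² - 40808 = (86 + 2)² - 40808 = 88² - 40808 = 7744 - 40808 = -33064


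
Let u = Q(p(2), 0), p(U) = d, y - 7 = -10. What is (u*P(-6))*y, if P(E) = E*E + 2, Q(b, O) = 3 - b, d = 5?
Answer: 228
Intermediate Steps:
y = -3 (y = 7 - 10 = -3)
p(U) = 5
u = -2 (u = 3 - 1*5 = 3 - 5 = -2)
P(E) = 2 + E² (P(E) = E² + 2 = 2 + E²)
(u*P(-6))*y = -2*(2 + (-6)²)*(-3) = -2*(2 + 36)*(-3) = -2*38*(-3) = -76*(-3) = 228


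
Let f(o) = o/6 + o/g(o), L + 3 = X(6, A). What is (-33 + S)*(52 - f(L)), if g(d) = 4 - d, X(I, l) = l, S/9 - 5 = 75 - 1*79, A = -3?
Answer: -6432/5 ≈ -1286.4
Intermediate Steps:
S = 9 (S = 45 + 9*(75 - 1*79) = 45 + 9*(75 - 79) = 45 + 9*(-4) = 45 - 36 = 9)
L = -6 (L = -3 - 3 = -6)
f(o) = o/6 + o/(4 - o)
(-33 + S)*(52 - f(L)) = (-33 + 9)*(52 - (-6)*(-10 - 6)/(6*(-4 - 6))) = -24*(52 - (-6)*(-16)/(6*(-10))) = -24*(52 - (-6)*(-1)*(-16)/(6*10)) = -24*(52 - 1*(-8/5)) = -24*(52 + 8/5) = -24*268/5 = -6432/5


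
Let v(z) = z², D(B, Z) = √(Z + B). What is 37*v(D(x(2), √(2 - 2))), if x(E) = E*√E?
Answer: 74*√2 ≈ 104.65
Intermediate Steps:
x(E) = E^(3/2)
D(B, Z) = √(B + Z)
37*v(D(x(2), √(2 - 2))) = 37*(√(2^(3/2) + √(2 - 2)))² = 37*(√(2*√2 + √0))² = 37*(√(2*√2 + 0))² = 37*(√(2*√2))² = 37*(2^(¾))² = 37*(2*√2) = 74*√2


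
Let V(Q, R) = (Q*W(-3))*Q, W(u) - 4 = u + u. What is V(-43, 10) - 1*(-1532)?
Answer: -2166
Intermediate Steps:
W(u) = 4 + 2*u (W(u) = 4 + (u + u) = 4 + 2*u)
V(Q, R) = -2*Q² (V(Q, R) = (Q*(4 + 2*(-3)))*Q = (Q*(4 - 6))*Q = (Q*(-2))*Q = (-2*Q)*Q = -2*Q²)
V(-43, 10) - 1*(-1532) = -2*(-43)² - 1*(-1532) = -2*1849 + 1532 = -3698 + 1532 = -2166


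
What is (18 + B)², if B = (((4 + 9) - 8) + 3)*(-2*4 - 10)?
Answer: 15876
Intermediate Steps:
B = -144 (B = ((13 - 8) + 3)*(-8 - 10) = (5 + 3)*(-18) = 8*(-18) = -144)
(18 + B)² = (18 - 144)² = (-126)² = 15876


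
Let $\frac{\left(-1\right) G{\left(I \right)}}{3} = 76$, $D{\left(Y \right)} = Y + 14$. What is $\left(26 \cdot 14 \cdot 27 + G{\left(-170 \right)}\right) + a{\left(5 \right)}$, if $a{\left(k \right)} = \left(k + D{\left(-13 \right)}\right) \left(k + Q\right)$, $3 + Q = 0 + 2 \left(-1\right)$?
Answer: $9600$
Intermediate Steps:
$Q = -5$ ($Q = -3 + \left(0 + 2 \left(-1\right)\right) = -3 + \left(0 - 2\right) = -3 - 2 = -5$)
$D{\left(Y \right)} = 14 + Y$
$G{\left(I \right)} = -228$ ($G{\left(I \right)} = \left(-3\right) 76 = -228$)
$a{\left(k \right)} = \left(1 + k\right) \left(-5 + k\right)$ ($a{\left(k \right)} = \left(k + \left(14 - 13\right)\right) \left(k - 5\right) = \left(k + 1\right) \left(-5 + k\right) = \left(1 + k\right) \left(-5 + k\right)$)
$\left(26 \cdot 14 \cdot 27 + G{\left(-170 \right)}\right) + a{\left(5 \right)} = \left(26 \cdot 14 \cdot 27 - 228\right) - \left(25 - 25\right) = \left(364 \cdot 27 - 228\right) - 0 = \left(9828 - 228\right) + 0 = 9600 + 0 = 9600$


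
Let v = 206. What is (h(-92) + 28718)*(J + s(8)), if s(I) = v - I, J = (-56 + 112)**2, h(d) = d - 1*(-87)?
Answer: 95729142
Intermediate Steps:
h(d) = 87 + d (h(d) = d + 87 = 87 + d)
J = 3136 (J = 56**2 = 3136)
s(I) = 206 - I
(h(-92) + 28718)*(J + s(8)) = ((87 - 92) + 28718)*(3136 + (206 - 1*8)) = (-5 + 28718)*(3136 + (206 - 8)) = 28713*(3136 + 198) = 28713*3334 = 95729142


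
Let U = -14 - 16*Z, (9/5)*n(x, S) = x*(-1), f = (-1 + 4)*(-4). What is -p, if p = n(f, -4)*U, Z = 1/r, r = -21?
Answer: 5560/63 ≈ 88.254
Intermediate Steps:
f = -12 (f = 3*(-4) = -12)
Z = -1/21 (Z = 1/(-21) = -1/21 ≈ -0.047619)
n(x, S) = -5*x/9 (n(x, S) = 5*(x*(-1))/9 = 5*(-x)/9 = -5*x/9)
U = -278/21 (U = -14 - 16*(-1/21) = -14 + 16/21 = -278/21 ≈ -13.238)
p = -5560/63 (p = -5/9*(-12)*(-278/21) = (20/3)*(-278/21) = -5560/63 ≈ -88.254)
-p = -1*(-5560/63) = 5560/63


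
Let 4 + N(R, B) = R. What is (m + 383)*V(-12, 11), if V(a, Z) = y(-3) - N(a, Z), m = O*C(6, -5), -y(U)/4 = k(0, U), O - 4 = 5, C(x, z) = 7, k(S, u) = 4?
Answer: 0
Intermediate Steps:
O = 9 (O = 4 + 5 = 9)
y(U) = -16 (y(U) = -4*4 = -16)
N(R, B) = -4 + R
m = 63 (m = 9*7 = 63)
V(a, Z) = -12 - a (V(a, Z) = -16 - (-4 + a) = -16 + (4 - a) = -12 - a)
(m + 383)*V(-12, 11) = (63 + 383)*(-12 - 1*(-12)) = 446*(-12 + 12) = 446*0 = 0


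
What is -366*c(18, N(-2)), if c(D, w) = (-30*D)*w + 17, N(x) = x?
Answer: -401502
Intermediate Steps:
c(D, w) = 17 - 30*D*w (c(D, w) = -30*D*w + 17 = 17 - 30*D*w)
-366*c(18, N(-2)) = -366*(17 - 30*18*(-2)) = -366*(17 + 1080) = -366*1097 = -401502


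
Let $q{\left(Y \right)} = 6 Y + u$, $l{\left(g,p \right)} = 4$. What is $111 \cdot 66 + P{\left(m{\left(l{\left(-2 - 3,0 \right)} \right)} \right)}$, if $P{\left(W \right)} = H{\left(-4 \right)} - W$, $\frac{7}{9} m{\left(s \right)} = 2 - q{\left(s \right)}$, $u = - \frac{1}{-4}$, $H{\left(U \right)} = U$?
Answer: $\frac{205817}{28} \approx 7350.6$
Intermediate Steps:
$u = \frac{1}{4}$ ($u = \left(-1\right) \left(- \frac{1}{4}\right) = \frac{1}{4} \approx 0.25$)
$q{\left(Y \right)} = \frac{1}{4} + 6 Y$ ($q{\left(Y \right)} = 6 Y + \frac{1}{4} = \frac{1}{4} + 6 Y$)
$m{\left(s \right)} = \frac{9}{4} - \frac{54 s}{7}$ ($m{\left(s \right)} = \frac{9 \left(2 - \left(\frac{1}{4} + 6 s\right)\right)}{7} = \frac{9 \left(\frac{7}{4} - 6 s\right)}{7} = \frac{9}{4} - \frac{54 s}{7}$)
$P{\left(W \right)} = -4 - W$
$111 \cdot 66 + P{\left(m{\left(l{\left(-2 - 3,0 \right)} \right)} \right)} = 111 \cdot 66 - \left(\frac{25}{4} - \frac{216}{7}\right) = 7326 - - \frac{689}{28} = 7326 + \left(-4 + \frac{801}{28}\right) = 7326 + \frac{689}{28} = \frac{205817}{28}$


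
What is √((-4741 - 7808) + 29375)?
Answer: √16826 ≈ 129.72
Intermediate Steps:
√((-4741 - 7808) + 29375) = √(-12549 + 29375) = √16826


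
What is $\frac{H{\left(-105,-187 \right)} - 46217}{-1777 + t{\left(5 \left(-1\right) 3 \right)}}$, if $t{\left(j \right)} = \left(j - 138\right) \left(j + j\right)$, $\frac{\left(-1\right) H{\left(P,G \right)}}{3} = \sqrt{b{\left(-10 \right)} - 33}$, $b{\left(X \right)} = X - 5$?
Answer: $- \frac{46217}{2813} - \frac{12 i \sqrt{3}}{2813} \approx -16.43 - 0.0073888 i$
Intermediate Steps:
$b{\left(X \right)} = -5 + X$
$H{\left(P,G \right)} = - 12 i \sqrt{3}$ ($H{\left(P,G \right)} = - 3 \sqrt{\left(-5 - 10\right) - 33} = - 3 \sqrt{-15 - 33} = - 3 \sqrt{-48} = - 3 \cdot 4 i \sqrt{3} = - 12 i \sqrt{3}$)
$t{\left(j \right)} = 2 j \left(-138 + j\right)$ ($t{\left(j \right)} = \left(-138 + j\right) 2 j = 2 j \left(-138 + j\right)$)
$\frac{H{\left(-105,-187 \right)} - 46217}{-1777 + t{\left(5 \left(-1\right) 3 \right)}} = \frac{- 12 i \sqrt{3} - 46217}{-1777 + 2 \cdot 5 \left(-1\right) 3 \left(-138 + 5 \left(-1\right) 3\right)} = \frac{-46217 - 12 i \sqrt{3}}{-1777 + 2 \left(\left(-5\right) 3\right) \left(-138 - 15\right)} = \frac{-46217 - 12 i \sqrt{3}}{-1777 + 2 \left(-15\right) \left(-138 - 15\right)} = \frac{-46217 - 12 i \sqrt{3}}{-1777 + 2 \left(-15\right) \left(-153\right)} = \frac{-46217 - 12 i \sqrt{3}}{-1777 + 4590} = \frac{-46217 - 12 i \sqrt{3}}{2813} = \left(-46217 - 12 i \sqrt{3}\right) \frac{1}{2813} = - \frac{46217}{2813} - \frac{12 i \sqrt{3}}{2813}$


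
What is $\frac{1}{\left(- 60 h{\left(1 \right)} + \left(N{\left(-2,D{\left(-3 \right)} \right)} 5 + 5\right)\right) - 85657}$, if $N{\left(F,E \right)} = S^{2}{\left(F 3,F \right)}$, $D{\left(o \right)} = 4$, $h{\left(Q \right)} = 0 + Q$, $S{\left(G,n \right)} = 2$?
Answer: $- \frac{1}{85692} \approx -1.167 \cdot 10^{-5}$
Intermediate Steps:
$h{\left(Q \right)} = Q$
$N{\left(F,E \right)} = 4$ ($N{\left(F,E \right)} = 2^{2} = 4$)
$\frac{1}{\left(- 60 h{\left(1 \right)} + \left(N{\left(-2,D{\left(-3 \right)} \right)} 5 + 5\right)\right) - 85657} = \frac{1}{\left(\left(-60\right) 1 + \left(4 \cdot 5 + 5\right)\right) - 85657} = \frac{1}{\left(-60 + \left(20 + 5\right)\right) - 85657} = \frac{1}{\left(-60 + 25\right) - 85657} = \frac{1}{-35 - 85657} = \frac{1}{-85692} = - \frac{1}{85692}$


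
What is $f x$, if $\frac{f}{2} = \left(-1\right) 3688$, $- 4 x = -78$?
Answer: $-143832$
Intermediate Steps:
$x = \frac{39}{2}$ ($x = \left(- \frac{1}{4}\right) \left(-78\right) = \frac{39}{2} \approx 19.5$)
$f = -7376$ ($f = 2 \left(\left(-1\right) 3688\right) = 2 \left(-3688\right) = -7376$)
$f x = \left(-7376\right) \frac{39}{2} = -143832$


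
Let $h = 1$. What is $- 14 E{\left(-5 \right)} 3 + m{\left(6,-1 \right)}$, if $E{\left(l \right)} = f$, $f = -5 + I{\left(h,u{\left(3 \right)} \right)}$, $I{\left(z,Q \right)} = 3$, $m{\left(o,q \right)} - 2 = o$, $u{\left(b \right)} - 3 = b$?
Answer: $92$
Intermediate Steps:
$u{\left(b \right)} = 3 + b$
$m{\left(o,q \right)} = 2 + o$
$f = -2$ ($f = -5 + 3 = -2$)
$E{\left(l \right)} = -2$
$- 14 E{\left(-5 \right)} 3 + m{\left(6,-1 \right)} = - 14 \left(\left(-2\right) 3\right) + \left(2 + 6\right) = \left(-14\right) \left(-6\right) + 8 = 84 + 8 = 92$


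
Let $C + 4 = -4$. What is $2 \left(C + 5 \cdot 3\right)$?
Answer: $14$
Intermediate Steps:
$C = -8$ ($C = -4 - 4 = -8$)
$2 \left(C + 5 \cdot 3\right) = 2 \left(-8 + 5 \cdot 3\right) = 2 \left(-8 + 15\right) = 2 \cdot 7 = 14$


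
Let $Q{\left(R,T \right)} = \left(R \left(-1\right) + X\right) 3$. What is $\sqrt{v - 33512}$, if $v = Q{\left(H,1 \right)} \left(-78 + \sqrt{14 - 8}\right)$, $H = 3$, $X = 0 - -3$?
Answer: $2 i \sqrt{8378} \approx 183.06 i$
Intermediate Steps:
$X = 3$ ($X = 0 + 3 = 3$)
$Q{\left(R,T \right)} = 9 - 3 R$ ($Q{\left(R,T \right)} = \left(R \left(-1\right) + 3\right) 3 = \left(- R + 3\right) 3 = \left(3 - R\right) 3 = 9 - 3 R$)
$v = 0$ ($v = \left(9 - 9\right) \left(-78 + \sqrt{14 - 8}\right) = \left(9 - 9\right) \left(-78 + \sqrt{6}\right) = 0 \left(-78 + \sqrt{6}\right) = 0$)
$\sqrt{v - 33512} = \sqrt{0 - 33512} = \sqrt{-33512} = 2 i \sqrt{8378}$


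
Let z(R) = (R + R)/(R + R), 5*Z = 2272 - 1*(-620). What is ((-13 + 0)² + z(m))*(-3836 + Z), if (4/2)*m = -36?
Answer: -553792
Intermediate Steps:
m = -18 (m = (½)*(-36) = -18)
Z = 2892/5 (Z = (2272 - 1*(-620))/5 = (2272 + 620)/5 = (⅕)*2892 = 2892/5 ≈ 578.40)
z(R) = 1 (z(R) = (2*R)/((2*R)) = (2*R)*(1/(2*R)) = 1)
((-13 + 0)² + z(m))*(-3836 + Z) = ((-13 + 0)² + 1)*(-3836 + 2892/5) = ((-13)² + 1)*(-16288/5) = (169 + 1)*(-16288/5) = 170*(-16288/5) = -553792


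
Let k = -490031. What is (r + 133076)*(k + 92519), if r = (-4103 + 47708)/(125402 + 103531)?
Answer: -448533865288728/8479 ≈ -5.2899e+10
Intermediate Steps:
r = 1615/8479 (r = 43605/228933 = 43605*(1/228933) = 1615/8479 ≈ 0.19047)
(r + 133076)*(k + 92519) = (1615/8479 + 133076)*(-490031 + 92519) = (1128353019/8479)*(-397512) = -448533865288728/8479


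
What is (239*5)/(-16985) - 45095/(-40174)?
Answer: 143586129/136471078 ≈ 1.0521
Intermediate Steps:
(239*5)/(-16985) - 45095/(-40174) = 1195*(-1/16985) - 45095*(-1/40174) = -239/3397 + 45095/40174 = 143586129/136471078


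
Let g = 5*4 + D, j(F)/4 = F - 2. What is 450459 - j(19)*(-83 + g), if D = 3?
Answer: 454539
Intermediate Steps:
j(F) = -8 + 4*F (j(F) = 4*(F - 2) = 4*(-2 + F) = -8 + 4*F)
g = 23 (g = 5*4 + 3 = 20 + 3 = 23)
450459 - j(19)*(-83 + g) = 450459 - (-8 + 4*19)*(-83 + 23) = 450459 - (-8 + 76)*(-60) = 450459 - 68*(-60) = 450459 - 1*(-4080) = 450459 + 4080 = 454539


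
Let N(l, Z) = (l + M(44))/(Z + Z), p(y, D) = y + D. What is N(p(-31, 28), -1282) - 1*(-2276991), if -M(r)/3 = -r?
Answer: 5838204795/2564 ≈ 2.2770e+6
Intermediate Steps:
M(r) = 3*r (M(r) = -(-3)*r = 3*r)
p(y, D) = D + y
N(l, Z) = (132 + l)/(2*Z) (N(l, Z) = (l + 3*44)/(Z + Z) = (l + 132)/((2*Z)) = (132 + l)*(1/(2*Z)) = (132 + l)/(2*Z))
N(p(-31, 28), -1282) - 1*(-2276991) = (½)*(132 + (28 - 31))/(-1282) - 1*(-2276991) = (½)*(-1/1282)*(132 - 3) + 2276991 = (½)*(-1/1282)*129 + 2276991 = -129/2564 + 2276991 = 5838204795/2564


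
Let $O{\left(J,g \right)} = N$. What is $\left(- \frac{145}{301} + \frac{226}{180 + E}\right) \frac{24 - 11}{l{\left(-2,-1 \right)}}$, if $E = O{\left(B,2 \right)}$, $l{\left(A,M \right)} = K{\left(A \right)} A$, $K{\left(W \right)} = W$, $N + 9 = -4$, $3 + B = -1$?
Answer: $\frac{569543}{201068} \approx 2.8326$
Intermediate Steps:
$B = -4$ ($B = -3 - 1 = -4$)
$N = -13$ ($N = -9 - 4 = -13$)
$O{\left(J,g \right)} = -13$
$l{\left(A,M \right)} = A^{2}$ ($l{\left(A,M \right)} = A A = A^{2}$)
$E = -13$
$\left(- \frac{145}{301} + \frac{226}{180 + E}\right) \frac{24 - 11}{l{\left(-2,-1 \right)}} = \left(- \frac{145}{301} + \frac{226}{180 - 13}\right) \frac{24 - 11}{\left(-2\right)^{2}} = \left(\left(-145\right) \frac{1}{301} + \frac{226}{167}\right) \frac{13}{4} = \left(- \frac{145}{301} + 226 \cdot \frac{1}{167}\right) 13 \cdot \frac{1}{4} = \left(- \frac{145}{301} + \frac{226}{167}\right) \frac{13}{4} = \frac{43811}{50267} \cdot \frac{13}{4} = \frac{569543}{201068}$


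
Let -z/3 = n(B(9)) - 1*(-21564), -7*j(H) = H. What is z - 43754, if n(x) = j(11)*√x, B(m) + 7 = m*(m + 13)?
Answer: -108446 + 33*√191/7 ≈ -1.0838e+5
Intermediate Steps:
j(H) = -H/7
B(m) = -7 + m*(13 + m) (B(m) = -7 + m*(m + 13) = -7 + m*(13 + m))
n(x) = -11*√x/7 (n(x) = (-⅐*11)*√x = -11*√x/7)
z = -64692 + 33*√191/7 (z = -3*(-11*√(-7 + 9² + 13*9)/7 - 1*(-21564)) = -3*(-11*√(-7 + 81 + 117)/7 + 21564) = -3*(-11*√191/7 + 21564) = -3*(21564 - 11*√191/7) = -64692 + 33*√191/7 ≈ -64627.)
z - 43754 = (-64692 + 33*√191/7) - 43754 = -108446 + 33*√191/7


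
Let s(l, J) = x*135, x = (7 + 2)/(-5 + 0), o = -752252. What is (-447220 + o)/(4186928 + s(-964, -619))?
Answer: -1199472/4186685 ≈ -0.28650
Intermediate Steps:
x = -9/5 (x = 9/(-5) = 9*(-1/5) = -9/5 ≈ -1.8000)
s(l, J) = -243 (s(l, J) = -9/5*135 = -243)
(-447220 + o)/(4186928 + s(-964, -619)) = (-447220 - 752252)/(4186928 - 243) = -1199472/4186685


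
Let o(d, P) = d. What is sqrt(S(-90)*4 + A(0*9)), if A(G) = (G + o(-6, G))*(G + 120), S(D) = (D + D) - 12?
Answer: 4*I*sqrt(93) ≈ 38.575*I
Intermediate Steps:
S(D) = -12 + 2*D (S(D) = 2*D - 12 = -12 + 2*D)
A(G) = (-6 + G)*(120 + G) (A(G) = (G - 6)*(G + 120) = (-6 + G)*(120 + G))
sqrt(S(-90)*4 + A(0*9)) = sqrt((-12 + 2*(-90))*4 + (-720 + (0*9)**2 + 114*(0*9))) = sqrt((-12 - 180)*4 + (-720 + 0**2 + 114*0)) = sqrt(-192*4 + (-720 + 0 + 0)) = sqrt(-768 - 720) = sqrt(-1488) = 4*I*sqrt(93)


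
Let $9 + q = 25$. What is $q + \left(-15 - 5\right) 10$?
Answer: $-184$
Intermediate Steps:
$q = 16$ ($q = -9 + 25 = 16$)
$q + \left(-15 - 5\right) 10 = 16 + \left(-15 - 5\right) 10 = 16 - 200 = -184$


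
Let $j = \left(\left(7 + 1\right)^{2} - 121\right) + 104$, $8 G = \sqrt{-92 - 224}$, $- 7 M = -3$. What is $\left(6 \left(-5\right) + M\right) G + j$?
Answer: $47 - \frac{207 i \sqrt{79}}{28} \approx 47.0 - 65.709 i$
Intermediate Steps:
$M = \frac{3}{7}$ ($M = \left(- \frac{1}{7}\right) \left(-3\right) = \frac{3}{7} \approx 0.42857$)
$G = \frac{i \sqrt{79}}{4}$ ($G = \frac{\sqrt{-92 - 224}}{8} = \frac{\sqrt{-316}}{8} = \frac{2 i \sqrt{79}}{8} = \frac{i \sqrt{79}}{4} \approx 2.222 i$)
$j = 47$ ($j = \left(8^{2} - 121\right) + 104 = \left(64 - 121\right) + 104 = -57 + 104 = 47$)
$\left(6 \left(-5\right) + M\right) G + j = \left(6 \left(-5\right) + \frac{3}{7}\right) \frac{i \sqrt{79}}{4} + 47 = \left(-30 + \frac{3}{7}\right) \frac{i \sqrt{79}}{4} + 47 = - \frac{207 \frac{i \sqrt{79}}{4}}{7} + 47 = - \frac{207 i \sqrt{79}}{28} + 47 = 47 - \frac{207 i \sqrt{79}}{28}$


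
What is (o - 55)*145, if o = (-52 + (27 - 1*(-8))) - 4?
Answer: -11020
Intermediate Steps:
o = -21 (o = (-52 + (27 + 8)) - 4 = (-52 + 35) - 4 = -17 - 4 = -21)
(o - 55)*145 = (-21 - 55)*145 = -76*145 = -11020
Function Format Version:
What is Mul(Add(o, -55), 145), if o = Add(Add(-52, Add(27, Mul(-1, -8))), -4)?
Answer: -11020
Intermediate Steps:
o = -21 (o = Add(Add(-52, Add(27, 8)), -4) = Add(Add(-52, 35), -4) = Add(-17, -4) = -21)
Mul(Add(o, -55), 145) = Mul(Add(-21, -55), 145) = Mul(-76, 145) = -11020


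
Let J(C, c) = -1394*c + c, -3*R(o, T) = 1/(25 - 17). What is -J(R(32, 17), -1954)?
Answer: -2721922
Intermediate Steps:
R(o, T) = -1/24 (R(o, T) = -1/(3*(25 - 17)) = -⅓/8 = -⅓*⅛ = -1/24)
J(C, c) = -1393*c
-J(R(32, 17), -1954) = -(-1393)*(-1954) = -1*2721922 = -2721922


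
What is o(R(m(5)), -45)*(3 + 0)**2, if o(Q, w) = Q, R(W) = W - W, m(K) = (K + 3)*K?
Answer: 0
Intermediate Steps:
m(K) = K*(3 + K) (m(K) = (3 + K)*K = K*(3 + K))
R(W) = 0
o(R(m(5)), -45)*(3 + 0)**2 = 0*(3 + 0)**2 = 0*3**2 = 0*9 = 0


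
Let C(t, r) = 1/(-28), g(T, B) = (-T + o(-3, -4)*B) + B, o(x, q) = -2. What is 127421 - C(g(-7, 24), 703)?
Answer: 3567789/28 ≈ 1.2742e+5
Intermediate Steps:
g(T, B) = -B - T (g(T, B) = (-T - 2*B) + B = -B - T)
C(t, r) = -1/28
127421 - C(g(-7, 24), 703) = 127421 - 1*(-1/28) = 127421 + 1/28 = 3567789/28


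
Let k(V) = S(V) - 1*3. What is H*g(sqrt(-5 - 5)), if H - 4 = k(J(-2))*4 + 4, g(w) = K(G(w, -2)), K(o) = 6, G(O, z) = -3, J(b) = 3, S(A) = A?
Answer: 48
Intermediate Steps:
k(V) = -3 + V (k(V) = V - 1*3 = V - 3 = -3 + V)
g(w) = 6
H = 8 (H = 4 + ((-3 + 3)*4 + 4) = 4 + (0*4 + 4) = 4 + (0 + 4) = 4 + 4 = 8)
H*g(sqrt(-5 - 5)) = 8*6 = 48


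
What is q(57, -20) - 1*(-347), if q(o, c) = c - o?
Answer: 270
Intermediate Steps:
q(57, -20) - 1*(-347) = (-20 - 1*57) - 1*(-347) = (-20 - 57) + 347 = -77 + 347 = 270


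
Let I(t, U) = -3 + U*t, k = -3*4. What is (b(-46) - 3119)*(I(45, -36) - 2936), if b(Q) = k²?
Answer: 13563025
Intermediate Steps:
k = -12
b(Q) = 144 (b(Q) = (-12)² = 144)
(b(-46) - 3119)*(I(45, -36) - 2936) = (144 - 3119)*((-3 - 36*45) - 2936) = -2975*((-3 - 1620) - 2936) = -2975*(-1623 - 2936) = -2975*(-4559) = 13563025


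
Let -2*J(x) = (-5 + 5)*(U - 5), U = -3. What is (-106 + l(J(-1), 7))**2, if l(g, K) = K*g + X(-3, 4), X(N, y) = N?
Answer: 11881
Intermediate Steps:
J(x) = 0 (J(x) = -(-5 + 5)*(-3 - 5)/2 = -0*(-8) = -1/2*0 = 0)
l(g, K) = -3 + K*g (l(g, K) = K*g - 3 = -3 + K*g)
(-106 + l(J(-1), 7))**2 = (-106 + (-3 + 7*0))**2 = (-106 + (-3 + 0))**2 = (-106 - 3)**2 = (-109)**2 = 11881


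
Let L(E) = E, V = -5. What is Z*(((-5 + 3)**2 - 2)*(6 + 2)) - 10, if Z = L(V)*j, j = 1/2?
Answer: -50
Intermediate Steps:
j = 1/2 ≈ 0.50000
Z = -5/2 (Z = -5*1/2 = -5/2 ≈ -2.5000)
Z*(((-5 + 3)**2 - 2)*(6 + 2)) - 10 = -5*((-5 + 3)**2 - 2)*(6 + 2)/2 - 10 = -5*((-2)**2 - 2)*8/2 - 10 = -5*(4 - 2)*8/2 - 10 = -5*8 - 10 = -5/2*16 - 10 = -40 - 10 = -50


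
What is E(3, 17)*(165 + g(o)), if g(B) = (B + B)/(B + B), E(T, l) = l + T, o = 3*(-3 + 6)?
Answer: 3320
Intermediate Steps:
o = 9 (o = 3*3 = 9)
E(T, l) = T + l
g(B) = 1 (g(B) = (2*B)/((2*B)) = (2*B)*(1/(2*B)) = 1)
E(3, 17)*(165 + g(o)) = (3 + 17)*(165 + 1) = 20*166 = 3320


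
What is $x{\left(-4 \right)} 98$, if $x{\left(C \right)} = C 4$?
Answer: $-1568$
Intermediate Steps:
$x{\left(C \right)} = 4 C$
$x{\left(-4 \right)} 98 = 4 \left(-4\right) 98 = \left(-16\right) 98 = -1568$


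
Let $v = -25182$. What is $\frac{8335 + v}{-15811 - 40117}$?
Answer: $\frac{16847}{55928} \approx 0.30123$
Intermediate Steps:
$\frac{8335 + v}{-15811 - 40117} = \frac{8335 - 25182}{-15811 - 40117} = - \frac{16847}{-55928} = \left(-16847\right) \left(- \frac{1}{55928}\right) = \frac{16847}{55928}$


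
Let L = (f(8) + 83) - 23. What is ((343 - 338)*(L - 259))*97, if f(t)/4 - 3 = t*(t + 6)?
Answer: 126585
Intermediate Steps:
f(t) = 12 + 4*t*(6 + t) (f(t) = 12 + 4*(t*(t + 6)) = 12 + 4*(t*(6 + t)) = 12 + 4*t*(6 + t))
L = 520 (L = ((12 + 4*8² + 24*8) + 83) - 23 = ((12 + 4*64 + 192) + 83) - 23 = ((12 + 256 + 192) + 83) - 23 = (460 + 83) - 23 = 543 - 23 = 520)
((343 - 338)*(L - 259))*97 = ((343 - 338)*(520 - 259))*97 = (5*261)*97 = 1305*97 = 126585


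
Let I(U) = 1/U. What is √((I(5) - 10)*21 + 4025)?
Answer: 2*√23870/5 ≈ 61.800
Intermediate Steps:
√((I(5) - 10)*21 + 4025) = √((1/5 - 10)*21 + 4025) = √((⅕ - 10)*21 + 4025) = √(-49/5*21 + 4025) = √(-1029/5 + 4025) = √(19096/5) = 2*√23870/5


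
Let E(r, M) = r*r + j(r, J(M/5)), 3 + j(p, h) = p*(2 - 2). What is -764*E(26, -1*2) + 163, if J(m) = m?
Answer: -514009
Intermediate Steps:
j(p, h) = -3 (j(p, h) = -3 + p*(2 - 2) = -3 + p*0 = -3 + 0 = -3)
E(r, M) = -3 + r**2 (E(r, M) = r*r - 3 = r**2 - 3 = -3 + r**2)
-764*E(26, -1*2) + 163 = -764*(-3 + 26**2) + 163 = -764*(-3 + 676) + 163 = -764*673 + 163 = -514172 + 163 = -514009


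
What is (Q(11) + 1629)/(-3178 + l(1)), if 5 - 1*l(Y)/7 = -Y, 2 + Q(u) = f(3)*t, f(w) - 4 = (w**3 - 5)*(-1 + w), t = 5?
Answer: -1867/3136 ≈ -0.59534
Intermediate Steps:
f(w) = 4 + (-1 + w)*(-5 + w**3) (f(w) = 4 + (w**3 - 5)*(-1 + w) = 4 + (-5 + w**3)*(-1 + w) = 4 + (-1 + w)*(-5 + w**3))
Q(u) = 238 (Q(u) = -2 + (9 + 3**4 - 1*3**3 - 5*3)*5 = -2 + (9 + 81 - 1*27 - 15)*5 = -2 + (9 + 81 - 27 - 15)*5 = -2 + 48*5 = -2 + 240 = 238)
l(Y) = 35 + 7*Y (l(Y) = 35 - (-7)*Y = 35 + 7*Y)
(Q(11) + 1629)/(-3178 + l(1)) = (238 + 1629)/(-3178 + (35 + 7*1)) = 1867/(-3178 + (35 + 7)) = 1867/(-3178 + 42) = 1867/(-3136) = 1867*(-1/3136) = -1867/3136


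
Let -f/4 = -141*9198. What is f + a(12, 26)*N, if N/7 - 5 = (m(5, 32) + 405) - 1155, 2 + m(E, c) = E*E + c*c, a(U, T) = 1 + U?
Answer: 5215154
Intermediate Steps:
m(E, c) = -2 + E² + c² (m(E, c) = -2 + (E*E + c*c) = -2 + (E² + c²) = -2 + E² + c²)
N = 2114 (N = 35 + 7*(((-2 + 5² + 32²) + 405) - 1155) = 35 + 7*(((-2 + 25 + 1024) + 405) - 1155) = 35 + 7*((1047 + 405) - 1155) = 35 + 7*(1452 - 1155) = 35 + 7*297 = 35 + 2079 = 2114)
f = 5187672 (f = -(-564)*9198 = -4*(-1296918) = 5187672)
f + a(12, 26)*N = 5187672 + (1 + 12)*2114 = 5187672 + 13*2114 = 5187672 + 27482 = 5215154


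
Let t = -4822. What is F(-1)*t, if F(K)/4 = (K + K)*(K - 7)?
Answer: -308608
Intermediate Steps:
F(K) = 8*K*(-7 + K) (F(K) = 4*((K + K)*(K - 7)) = 4*((2*K)*(-7 + K)) = 4*(2*K*(-7 + K)) = 8*K*(-7 + K))
F(-1)*t = (8*(-1)*(-7 - 1))*(-4822) = (8*(-1)*(-8))*(-4822) = 64*(-4822) = -308608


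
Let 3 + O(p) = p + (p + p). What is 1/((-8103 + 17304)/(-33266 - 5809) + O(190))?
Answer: 13025/7382108 ≈ 0.0017644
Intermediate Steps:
O(p) = -3 + 3*p (O(p) = -3 + (p + (p + p)) = -3 + (p + 2*p) = -3 + 3*p)
1/((-8103 + 17304)/(-33266 - 5809) + O(190)) = 1/((-8103 + 17304)/(-33266 - 5809) + (-3 + 3*190)) = 1/(9201/(-39075) + (-3 + 570)) = 1/(9201*(-1/39075) + 567) = 1/(-3067/13025 + 567) = 1/(7382108/13025) = 13025/7382108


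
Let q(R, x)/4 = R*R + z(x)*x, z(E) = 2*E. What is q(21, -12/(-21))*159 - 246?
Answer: 13751622/49 ≈ 2.8065e+5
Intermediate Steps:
q(R, x) = 4*R² + 8*x² (q(R, x) = 4*(R*R + (2*x)*x) = 4*(R² + 2*x²) = 4*R² + 8*x²)
q(21, -12/(-21))*159 - 246 = (4*21² + 8*(-12/(-21))²)*159 - 246 = (4*441 + 8*(-12*(-1/21))²)*159 - 246 = (1764 + 8*(4/7)²)*159 - 246 = (1764 + 8*(16/49))*159 - 246 = (1764 + 128/49)*159 - 246 = (86564/49)*159 - 246 = 13763676/49 - 246 = 13751622/49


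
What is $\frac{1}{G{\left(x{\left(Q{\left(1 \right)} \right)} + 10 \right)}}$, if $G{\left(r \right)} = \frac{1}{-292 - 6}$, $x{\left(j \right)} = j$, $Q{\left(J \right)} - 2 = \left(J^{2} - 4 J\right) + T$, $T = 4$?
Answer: $-298$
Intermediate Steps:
$Q{\left(J \right)} = 6 + J^{2} - 4 J$ ($Q{\left(J \right)} = 2 + \left(\left(J^{2} - 4 J\right) + 4\right) = 2 + \left(4 + J^{2} - 4 J\right) = 6 + J^{2} - 4 J$)
$G{\left(r \right)} = - \frac{1}{298}$ ($G{\left(r \right)} = \frac{1}{-298} = - \frac{1}{298}$)
$\frac{1}{G{\left(x{\left(Q{\left(1 \right)} \right)} + 10 \right)}} = \frac{1}{- \frac{1}{298}} = -298$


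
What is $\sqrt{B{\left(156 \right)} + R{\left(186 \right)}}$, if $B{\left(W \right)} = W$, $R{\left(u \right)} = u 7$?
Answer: $27 \sqrt{2} \approx 38.184$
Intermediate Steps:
$R{\left(u \right)} = 7 u$
$\sqrt{B{\left(156 \right)} + R{\left(186 \right)}} = \sqrt{156 + 7 \cdot 186} = \sqrt{156 + 1302} = \sqrt{1458} = 27 \sqrt{2}$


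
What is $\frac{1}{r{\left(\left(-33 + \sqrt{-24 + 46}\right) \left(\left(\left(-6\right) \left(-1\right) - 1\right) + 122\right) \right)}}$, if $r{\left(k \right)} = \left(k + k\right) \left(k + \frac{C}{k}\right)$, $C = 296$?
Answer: $\frac{5973205}{197454947007942} + \frac{177419 \sqrt{22}}{98727473503971} \approx 3.868 \cdot 10^{-8}$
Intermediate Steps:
$r{\left(k \right)} = 2 k \left(k + \frac{296}{k}\right)$ ($r{\left(k \right)} = \left(k + k\right) \left(k + \frac{296}{k}\right) = 2 k \left(k + \frac{296}{k}\right)$)
$\frac{1}{r{\left(\left(-33 + \sqrt{-24 + 46}\right) \left(\left(\left(-6\right) \left(-1\right) - 1\right) + 122\right) \right)}} = \frac{1}{592 + 2 \left(\left(-33 + \sqrt{-24 + 46}\right) \left(\left(\left(-6\right) \left(-1\right) - 1\right) + 122\right)\right)^{2}} = \frac{1}{592 + 2 \left(\left(-33 + \sqrt{22}\right) \left(\left(6 - 1\right) + 122\right)\right)^{2}} = \frac{1}{592 + 2 \left(\left(-33 + \sqrt{22}\right) \left(5 + 122\right)\right)^{2}} = \frac{1}{592 + 2 \left(\left(-33 + \sqrt{22}\right) 127\right)^{2}} = \frac{1}{592 + 2 \left(-4191 + 127 \sqrt{22}\right)^{2}}$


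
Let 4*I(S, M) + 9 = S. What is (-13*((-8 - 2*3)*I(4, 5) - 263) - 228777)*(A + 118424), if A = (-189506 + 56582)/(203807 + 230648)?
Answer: -1658045883870094/62065 ≈ -2.6715e+10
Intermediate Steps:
I(S, M) = -9/4 + S/4
A = -132924/434455 ≈ -0.30596
(-13*((-8 - 2*3)*I(4, 5) - 263) - 228777)*(A + 118424) = (-13*((-8 - 2*3)*(-9/4 + (1/4)*4) - 263) - 228777)*(-132924/434455 + 118424) = (-13*((-8 - 6)*(-9/4 + 1) - 263) - 228777)*(51449765996/434455) = (-13*(-14*(-5/4) - 263) - 228777)*(51449765996/434455) = (-13*(35/2 - 263) - 228777)*(51449765996/434455) = (-13*(-491/2) - 228777)*(51449765996/434455) = (6383/2 - 228777)*(51449765996/434455) = -451171/2*51449765996/434455 = -1658045883870094/62065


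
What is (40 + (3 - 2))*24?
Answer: 984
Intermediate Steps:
(40 + (3 - 2))*24 = (40 + 1)*24 = 41*24 = 984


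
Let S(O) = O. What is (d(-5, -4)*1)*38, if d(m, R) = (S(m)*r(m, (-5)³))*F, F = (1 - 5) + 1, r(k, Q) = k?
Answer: -2850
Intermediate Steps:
F = -3 (F = -4 + 1 = -3)
d(m, R) = -3*m² (d(m, R) = (m*m)*(-3) = m²*(-3) = -3*m²)
(d(-5, -4)*1)*38 = (-3*(-5)²*1)*38 = (-3*25*1)*38 = -75*1*38 = -75*38 = -2850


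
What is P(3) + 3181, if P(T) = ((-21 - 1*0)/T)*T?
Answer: 3160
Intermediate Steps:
P(T) = -21 (P(T) = ((-21 + 0)/T)*T = (-21/T)*T = -21)
P(3) + 3181 = -21 + 3181 = 3160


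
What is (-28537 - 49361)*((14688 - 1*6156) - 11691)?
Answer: 246079782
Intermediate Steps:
(-28537 - 49361)*((14688 - 1*6156) - 11691) = -77898*((14688 - 6156) - 11691) = -77898*(8532 - 11691) = -77898*(-3159) = 246079782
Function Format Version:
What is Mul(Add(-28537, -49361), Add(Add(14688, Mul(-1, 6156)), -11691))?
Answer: 246079782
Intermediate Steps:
Mul(Add(-28537, -49361), Add(Add(14688, Mul(-1, 6156)), -11691)) = Mul(-77898, Add(Add(14688, -6156), -11691)) = Mul(-77898, Add(8532, -11691)) = Mul(-77898, -3159) = 246079782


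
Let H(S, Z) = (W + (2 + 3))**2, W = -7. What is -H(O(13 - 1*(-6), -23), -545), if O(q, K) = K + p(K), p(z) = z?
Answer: -4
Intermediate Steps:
O(q, K) = 2*K (O(q, K) = K + K = 2*K)
H(S, Z) = 4 (H(S, Z) = (-7 + (2 + 3))**2 = (-7 + 5)**2 = (-2)**2 = 4)
-H(O(13 - 1*(-6), -23), -545) = -1*4 = -4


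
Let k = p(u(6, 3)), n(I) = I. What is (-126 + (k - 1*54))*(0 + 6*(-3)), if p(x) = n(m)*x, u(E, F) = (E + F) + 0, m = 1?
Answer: 3078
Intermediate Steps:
u(E, F) = E + F
p(x) = x (p(x) = 1*x = x)
k = 9 (k = 6 + 3 = 9)
(-126 + (k - 1*54))*(0 + 6*(-3)) = (-126 + (9 - 1*54))*(0 + 6*(-3)) = (-126 + (9 - 54))*(0 - 18) = (-126 - 45)*(-18) = -171*(-18) = 3078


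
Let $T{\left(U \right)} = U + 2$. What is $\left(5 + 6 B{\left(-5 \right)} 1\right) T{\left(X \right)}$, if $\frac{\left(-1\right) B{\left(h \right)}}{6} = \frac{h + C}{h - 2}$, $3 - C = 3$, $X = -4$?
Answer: $\frac{290}{7} \approx 41.429$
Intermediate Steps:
$C = 0$ ($C = 3 - 3 = 0$)
$T{\left(U \right)} = 2 + U$
$B{\left(h \right)} = - \frac{6 h}{-2 + h}$ ($B{\left(h \right)} = - 6 \frac{h + 0}{h - 2} = - 6 \frac{h}{-2 + h} = - \frac{6 h}{-2 + h}$)
$\left(5 + 6 B{\left(-5 \right)} 1\right) T{\left(X \right)} = \left(5 + 6 \left(\left(-6\right) \left(-5\right) \frac{1}{-2 - 5}\right) 1\right) \left(2 - 4\right) = \left(5 + 6 \left(\left(-6\right) \left(-5\right) \frac{1}{-7}\right) 1\right) \left(-2\right) = \left(5 + 6 \left(\left(-6\right) \left(-5\right) \left(- \frac{1}{7}\right)\right) 1\right) \left(-2\right) = \left(5 + 6 \left(- \frac{30}{7}\right) 1\right) \left(-2\right) = \left(5 - \frac{180}{7}\right) \left(-2\right) = \left(- \frac{145}{7}\right) \left(-2\right) = \frac{290}{7}$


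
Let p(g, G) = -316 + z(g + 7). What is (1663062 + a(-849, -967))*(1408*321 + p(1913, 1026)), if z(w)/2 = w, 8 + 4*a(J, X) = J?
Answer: 757413847343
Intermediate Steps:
a(J, X) = -2 + J/4
z(w) = 2*w
p(g, G) = -302 + 2*g (p(g, G) = -316 + 2*(g + 7) = -316 + 2*(7 + g) = -316 + (14 + 2*g) = -302 + 2*g)
(1663062 + a(-849, -967))*(1408*321 + p(1913, 1026)) = (1663062 + (-2 + (¼)*(-849)))*(1408*321 + (-302 + 2*1913)) = (1663062 + (-2 - 849/4))*(451968 + (-302 + 3826)) = (1663062 - 857/4)*(451968 + 3524) = (6651391/4)*455492 = 757413847343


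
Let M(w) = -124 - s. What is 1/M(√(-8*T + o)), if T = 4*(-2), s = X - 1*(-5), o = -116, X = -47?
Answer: -1/82 ≈ -0.012195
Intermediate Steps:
s = -42 (s = -47 - 1*(-5) = -47 + 5 = -42)
T = -8
M(w) = -82 (M(w) = -124 - 1*(-42) = -124 + 42 = -82)
1/M(√(-8*T + o)) = 1/(-82) = -1/82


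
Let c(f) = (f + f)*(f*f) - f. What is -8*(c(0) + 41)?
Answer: -328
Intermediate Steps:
c(f) = -f + 2*f³ (c(f) = (2*f)*f² - f = 2*f³ - f = -f + 2*f³)
-8*(c(0) + 41) = -8*((-1*0 + 2*0³) + 41) = -8*((0 + 2*0) + 41) = -8*((0 + 0) + 41) = -8*(0 + 41) = -8*41 = -328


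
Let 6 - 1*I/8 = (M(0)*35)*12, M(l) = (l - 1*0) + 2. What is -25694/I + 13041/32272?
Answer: 57262895/13457424 ≈ 4.2551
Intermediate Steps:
M(l) = 2 + l (M(l) = (l + 0) + 2 = l + 2 = 2 + l)
I = -6672 (I = 48 - 8*(2 + 0)*35*12 = 48 - 8*2*35*12 = 48 - 560*12 = 48 - 8*840 = 48 - 6720 = -6672)
-25694/I + 13041/32272 = -25694/(-6672) + 13041/32272 = -25694*(-1/6672) + 13041*(1/32272) = 12847/3336 + 13041/32272 = 57262895/13457424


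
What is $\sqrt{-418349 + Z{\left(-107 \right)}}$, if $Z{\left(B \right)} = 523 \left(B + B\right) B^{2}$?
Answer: $3 i \sqrt{142423703} \approx 35802.0 i$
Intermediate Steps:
$Z{\left(B \right)} = 1046 B^{3}$ ($Z{\left(B \right)} = 523 \cdot 2 B B^{2} = 1046 B B^{2} = 1046 B^{3}$)
$\sqrt{-418349 + Z{\left(-107 \right)}} = \sqrt{-418349 + 1046 \left(-107\right)^{3}} = \sqrt{-418349 + 1046 \left(-1225043\right)} = \sqrt{-418349 - 1281394978} = \sqrt{-1281813327} = 3 i \sqrt{142423703}$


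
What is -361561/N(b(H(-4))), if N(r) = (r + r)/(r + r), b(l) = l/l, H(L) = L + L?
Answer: -361561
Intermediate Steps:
H(L) = 2*L
b(l) = 1
N(r) = 1 (N(r) = (2*r)/((2*r)) = (2*r)*(1/(2*r)) = 1)
-361561/N(b(H(-4))) = -361561/1 = -361561*1 = -361561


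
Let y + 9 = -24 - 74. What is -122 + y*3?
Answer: -443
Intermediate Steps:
y = -107 (y = -9 + (-24 - 74) = -9 - 98 = -107)
-122 + y*3 = -122 - 107*3 = -122 - 321 = -443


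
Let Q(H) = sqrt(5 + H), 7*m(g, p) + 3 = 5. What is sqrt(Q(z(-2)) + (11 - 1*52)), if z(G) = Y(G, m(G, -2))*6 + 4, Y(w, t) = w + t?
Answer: sqrt(-2009 + 21*I*sqrt(7))/7 ≈ 0.088534 + 6.4037*I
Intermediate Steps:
m(g, p) = 2/7 (m(g, p) = -3/7 + (1/7)*5 = -3/7 + 5/7 = 2/7)
Y(w, t) = t + w
z(G) = 40/7 + 6*G (z(G) = (2/7 + G)*6 + 4 = (12/7 + 6*G) + 4 = 40/7 + 6*G)
sqrt(Q(z(-2)) + (11 - 1*52)) = sqrt(sqrt(5 + (40/7 + 6*(-2))) + (11 - 1*52)) = sqrt(sqrt(5 + (40/7 - 12)) + (11 - 52)) = sqrt(sqrt(5 - 44/7) - 41) = sqrt(sqrt(-9/7) - 41) = sqrt(3*I*sqrt(7)/7 - 41) = sqrt(-41 + 3*I*sqrt(7)/7)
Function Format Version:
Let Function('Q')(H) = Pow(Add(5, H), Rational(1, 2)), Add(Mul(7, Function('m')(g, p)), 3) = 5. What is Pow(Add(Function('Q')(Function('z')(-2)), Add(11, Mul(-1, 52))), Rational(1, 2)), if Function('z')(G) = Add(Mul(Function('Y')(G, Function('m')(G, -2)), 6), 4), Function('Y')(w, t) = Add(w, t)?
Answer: Mul(Rational(1, 7), Pow(Add(-2009, Mul(21, I, Pow(7, Rational(1, 2)))), Rational(1, 2))) ≈ Add(0.088534, Mul(6.4037, I))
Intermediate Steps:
Function('m')(g, p) = Rational(2, 7) (Function('m')(g, p) = Add(Rational(-3, 7), Mul(Rational(1, 7), 5)) = Add(Rational(-3, 7), Rational(5, 7)) = Rational(2, 7))
Function('Y')(w, t) = Add(t, w)
Function('z')(G) = Add(Rational(40, 7), Mul(6, G)) (Function('z')(G) = Add(Mul(Add(Rational(2, 7), G), 6), 4) = Add(Add(Rational(12, 7), Mul(6, G)), 4) = Add(Rational(40, 7), Mul(6, G)))
Pow(Add(Function('Q')(Function('z')(-2)), Add(11, Mul(-1, 52))), Rational(1, 2)) = Pow(Add(Pow(Add(5, Add(Rational(40, 7), Mul(6, -2))), Rational(1, 2)), Add(11, Mul(-1, 52))), Rational(1, 2)) = Pow(Add(Pow(Add(5, Add(Rational(40, 7), -12)), Rational(1, 2)), Add(11, -52)), Rational(1, 2)) = Pow(Add(Pow(Add(5, Rational(-44, 7)), Rational(1, 2)), -41), Rational(1, 2)) = Pow(Add(Pow(Rational(-9, 7), Rational(1, 2)), -41), Rational(1, 2)) = Pow(Add(Mul(Rational(3, 7), I, Pow(7, Rational(1, 2))), -41), Rational(1, 2)) = Pow(Add(-41, Mul(Rational(3, 7), I, Pow(7, Rational(1, 2)))), Rational(1, 2))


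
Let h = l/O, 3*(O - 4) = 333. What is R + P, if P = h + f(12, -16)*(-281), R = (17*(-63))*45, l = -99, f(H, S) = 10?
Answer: -5865674/115 ≈ -51006.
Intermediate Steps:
O = 115 (O = 4 + (1/3)*333 = 4 + 111 = 115)
h = -99/115 ≈ -0.86087
R = -48195 (R = -1071*45 = -48195)
P = -323249/115 (P = -99/115 + 10*(-281) = -99/115 - 2810 = -323249/115 ≈ -2810.9)
R + P = -48195 - 323249/115 = -5865674/115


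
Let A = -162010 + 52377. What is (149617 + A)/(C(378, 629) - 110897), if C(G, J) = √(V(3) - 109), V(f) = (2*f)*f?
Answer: -1108526412/3074536175 - 9996*I*√91/3074536175 ≈ -0.36055 - 3.1015e-5*I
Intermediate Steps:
V(f) = 2*f²
C(G, J) = I*√91 (C(G, J) = √(2*3² - 109) = √(2*9 - 109) = √(18 - 109) = √(-91) = I*√91)
A = -109633
(149617 + A)/(C(378, 629) - 110897) = (149617 - 109633)/(I*√91 - 110897) = 39984/(-110897 + I*√91)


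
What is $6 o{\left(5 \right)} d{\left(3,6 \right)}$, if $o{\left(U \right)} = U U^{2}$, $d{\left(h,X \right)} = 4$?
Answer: $3000$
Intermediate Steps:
$o{\left(U \right)} = U^{3}$
$6 o{\left(5 \right)} d{\left(3,6 \right)} = 6 \cdot 5^{3} \cdot 4 = 6 \cdot 125 \cdot 4 = 750 \cdot 4 = 3000$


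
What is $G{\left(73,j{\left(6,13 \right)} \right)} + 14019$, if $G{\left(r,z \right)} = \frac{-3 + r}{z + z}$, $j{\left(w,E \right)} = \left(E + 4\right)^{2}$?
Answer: $\frac{4051526}{289} \approx 14019.0$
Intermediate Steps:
$j{\left(w,E \right)} = \left(4 + E\right)^{2}$
$G{\left(r,z \right)} = \frac{-3 + r}{2 z}$
$G{\left(73,j{\left(6,13 \right)} \right)} + 14019 = \frac{-3 + 73}{2 \left(4 + 13\right)^{2}} + 14019 = \frac{1}{2} \frac{1}{17^{2}} \cdot 70 + 14019 = \frac{1}{2} \cdot \frac{1}{289} \cdot 70 + 14019 = \frac{35}{289} + 14019 = \frac{4051526}{289}$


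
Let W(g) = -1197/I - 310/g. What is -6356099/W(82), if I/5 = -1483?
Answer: 1932349437485/1100248 ≈ 1.7563e+6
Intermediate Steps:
I = -7415 (I = 5*(-1483) = -7415)
W(g) = 1197/7415 - 310/g (W(g) = -1197/(-7415) - 310/g = -1197*(-1/7415) - 310/g = 1197/7415 - 310/g)
-6356099/W(82) = -6356099/(1197/7415 - 310/82) = -6356099/(1197/7415 - 310*1/82) = -6356099/(1197/7415 - 155/41) = -6356099/(-1100248/304015) = -6356099*(-304015/1100248) = 1932349437485/1100248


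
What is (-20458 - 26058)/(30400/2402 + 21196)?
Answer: -13966429/6367899 ≈ -2.1933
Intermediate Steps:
(-20458 - 26058)/(30400/2402 + 21196) = -46516/(30400*(1/2402) + 21196) = -46516/(15200/1201 + 21196) = -46516/25471596/1201 = -46516*1201/25471596 = -13966429/6367899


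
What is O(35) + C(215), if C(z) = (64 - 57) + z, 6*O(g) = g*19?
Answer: 1997/6 ≈ 332.83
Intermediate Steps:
O(g) = 19*g/6 (O(g) = (g*19)/6 = (19*g)/6 = 19*g/6)
C(z) = 7 + z
O(35) + C(215) = (19/6)*35 + (7 + 215) = 665/6 + 222 = 1997/6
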